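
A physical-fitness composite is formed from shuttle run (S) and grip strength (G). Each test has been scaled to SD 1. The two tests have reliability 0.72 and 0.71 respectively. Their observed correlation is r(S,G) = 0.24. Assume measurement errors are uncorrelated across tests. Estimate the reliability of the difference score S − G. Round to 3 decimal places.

0.625

Var(S−G) = 1 + 1 − 2·0.24 = 2 − 0.48 = 1.52.
With uncorrelated errors the cross-covariances are all true-score covariance, so they carry over unchanged; only the diagonal terms shrink to ρᵢσᵢ².
True-score variance = [0.72 + 0.71] − 0.48 = 1.43 − 0.48 = 0.95.
Reliability = 0.95 / 1.52 = 0.625.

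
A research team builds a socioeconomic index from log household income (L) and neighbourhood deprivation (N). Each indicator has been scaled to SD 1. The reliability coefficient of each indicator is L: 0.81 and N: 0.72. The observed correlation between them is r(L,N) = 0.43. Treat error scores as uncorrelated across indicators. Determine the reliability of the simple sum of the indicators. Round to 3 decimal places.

Var(L+N) = 2 + 2·[0.43] = 2 + 0.86 = 2.86.
Under uncorrelated errors the observed covariances equal the true-score covariances, so only the own-variance terms attenuate.
True-score variance = [0.81 + 0.72] + 0.86 = 1.53 + 0.86 = 2.39.
Reliability = 2.39 / 2.86 = 0.836.

0.836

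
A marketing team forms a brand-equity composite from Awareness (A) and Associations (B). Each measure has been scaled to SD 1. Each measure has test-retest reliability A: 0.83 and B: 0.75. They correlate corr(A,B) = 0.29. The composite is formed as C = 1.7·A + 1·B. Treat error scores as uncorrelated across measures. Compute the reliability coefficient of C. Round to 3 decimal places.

0.848

Var(C) = 1.7² + 1 + 2·[1.7·0.29] = 3.89 + 0.986 = 4.876.
Under uncorrelated errors the observed covariances equal the true-score covariances, so only the own-variance terms attenuate.
True-score variance = [1.7²·0.83 + 0.75] + 0.986 = 3.1487 + 0.986 = 4.1347.
Reliability = 4.1347 / 4.876 = 0.848.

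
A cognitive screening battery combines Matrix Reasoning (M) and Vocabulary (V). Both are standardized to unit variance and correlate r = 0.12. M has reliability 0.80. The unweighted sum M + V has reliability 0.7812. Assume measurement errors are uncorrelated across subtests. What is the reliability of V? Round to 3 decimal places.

0.710

Var(M+V) = 2 + 2·0.12 = 2.240.
True-score variance = ρ_M + ρ_V + 2·0.12, so 0.7812 = (0.80 + ρ_V + 0.24) / 2.240.
ρ_V = 0.7812·2.240 − 0.80 − 0.24 = 0.710.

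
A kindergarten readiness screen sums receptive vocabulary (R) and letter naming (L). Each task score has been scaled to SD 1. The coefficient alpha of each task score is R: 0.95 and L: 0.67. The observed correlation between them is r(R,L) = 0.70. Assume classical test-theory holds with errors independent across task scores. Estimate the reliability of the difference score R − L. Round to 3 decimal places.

0.367

Var(R−L) = 1 + 1 − 2·0.70 = 2 − 1.4 = 0.6.
With uncorrelated errors the cross-covariances are all true-score covariance, so they carry over unchanged; only the diagonal terms shrink to ρᵢσᵢ².
True-score variance = [0.95 + 0.67] − 1.4 = 1.62 − 1.4 = 0.22.
Reliability = 0.22 / 0.6 = 0.367.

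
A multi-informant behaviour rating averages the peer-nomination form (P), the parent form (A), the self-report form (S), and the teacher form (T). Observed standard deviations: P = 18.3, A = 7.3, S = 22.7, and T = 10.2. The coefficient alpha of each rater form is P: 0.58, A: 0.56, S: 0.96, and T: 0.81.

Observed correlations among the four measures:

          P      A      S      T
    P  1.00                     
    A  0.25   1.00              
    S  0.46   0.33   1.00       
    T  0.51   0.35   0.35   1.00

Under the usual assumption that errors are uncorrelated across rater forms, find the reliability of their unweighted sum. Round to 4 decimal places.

Var(P+A+S+T) = 18.3² + 7.3² + 22.7² + 10.2² + 2·[18.3·7.3·0.25 + 18.3·22.7·0.46 + 18.3·10.2·0.51 + 7.3·22.7·0.33 + 7.3·10.2·0.35 + 22.7·10.2·0.35] = 1007.51 + 962.934 = 1970.44.
Because errors are independent across components, Cov(Tᵢ,Tⱼ) = Cov(Xᵢ,Xⱼ); the off-diagonal part of the true-score variance is the same as above.
True-score variance = [18.3²·0.58 + 7.3²·0.56 + 22.7²·0.96 + 10.2²·0.81] + 962.934 = 803.029 + 962.934 = 1765.96.
Reliability = 1765.96 / 1970.44 = 0.8962.

0.8962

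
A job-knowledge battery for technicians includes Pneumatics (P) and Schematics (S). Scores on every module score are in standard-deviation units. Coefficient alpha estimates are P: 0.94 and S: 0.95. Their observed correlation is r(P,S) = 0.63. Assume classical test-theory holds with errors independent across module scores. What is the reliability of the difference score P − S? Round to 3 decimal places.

Var(P−S) = 1 + 1 − 2·0.63 = 2 − 1.26 = 0.74.
Under uncorrelated errors the observed covariances equal the true-score covariances, so only the own-variance terms attenuate.
True-score variance = [0.94 + 0.95] − 1.26 = 1.89 − 1.26 = 0.63.
Reliability = 0.63 / 0.74 = 0.851.

0.851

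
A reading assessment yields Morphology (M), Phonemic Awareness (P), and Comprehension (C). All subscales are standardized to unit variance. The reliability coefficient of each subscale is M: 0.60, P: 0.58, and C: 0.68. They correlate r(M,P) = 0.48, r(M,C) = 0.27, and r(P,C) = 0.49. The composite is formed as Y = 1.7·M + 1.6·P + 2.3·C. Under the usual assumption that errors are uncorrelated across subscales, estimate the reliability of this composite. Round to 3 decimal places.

Var(Y) = 1.7² + 1.6² + 2.3² + 2·[2.72·0.48 + 3.91·0.27 + 3.68·0.49] = 10.74 + 8.329 = 19.069.
Because errors are independent across components, Cov(Tᵢ,Tⱼ) = Cov(Xᵢ,Xⱼ); the off-diagonal part of the true-score variance is the same as above.
True-score variance = [1.7²·0.60 + 1.6²·0.58 + 2.3²·0.68] + 8.329 = 6.816 + 8.329 = 15.145.
Reliability = 15.145 / 19.069 = 0.794.

0.794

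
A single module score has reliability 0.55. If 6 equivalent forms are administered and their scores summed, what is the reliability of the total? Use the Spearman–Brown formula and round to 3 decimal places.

ρ_k = kρ / (1 + (k−1)ρ) = 6·0.55 / (1 + 5·0.55) = 3.300 / 3.750 = 0.880.

0.880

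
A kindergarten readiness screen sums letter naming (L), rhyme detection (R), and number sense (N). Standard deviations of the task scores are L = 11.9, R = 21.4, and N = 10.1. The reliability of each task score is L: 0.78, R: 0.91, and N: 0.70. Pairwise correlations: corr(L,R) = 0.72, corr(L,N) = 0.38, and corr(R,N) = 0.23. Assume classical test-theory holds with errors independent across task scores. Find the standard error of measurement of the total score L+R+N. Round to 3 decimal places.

Var(total) = 701.58 + 557.479 = 1259.06.
True-score variance = 598.606 + 557.479 = 1156.09, so reliability = 0.9182.
Error variance = 1259.06 − 1156.09 = 102.974; SEM = √102.974 = 10.148.

10.148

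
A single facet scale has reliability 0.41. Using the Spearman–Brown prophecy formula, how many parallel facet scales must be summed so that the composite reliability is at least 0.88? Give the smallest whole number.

k ≥ ρ*(1−ρ₁)/(ρ₁(1−ρ*)) = 0.88·0.59 / (0.41·0.12) = 10.553.
Smallest integer k = 11.

11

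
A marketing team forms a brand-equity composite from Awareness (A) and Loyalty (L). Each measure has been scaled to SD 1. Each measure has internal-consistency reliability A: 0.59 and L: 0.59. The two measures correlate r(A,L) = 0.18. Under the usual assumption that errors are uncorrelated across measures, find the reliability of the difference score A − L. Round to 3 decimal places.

0.500

Var(A−L) = 1 + 1 − 2·0.18 = 2 − 0.36 = 1.64.
Under uncorrelated errors the observed covariances equal the true-score covariances, so only the own-variance terms attenuate.
True-score variance = [0.59 + 0.59] − 0.36 = 1.18 − 0.36 = 0.82.
Reliability = 0.82 / 1.64 = 0.500.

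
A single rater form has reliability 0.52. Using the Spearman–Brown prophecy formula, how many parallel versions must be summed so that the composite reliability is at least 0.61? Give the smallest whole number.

2

k ≥ ρ*(1−ρ₁)/(ρ₁(1−ρ*)) = 0.61·0.48 / (0.52·0.39) = 1.444.
Smallest integer k = 2.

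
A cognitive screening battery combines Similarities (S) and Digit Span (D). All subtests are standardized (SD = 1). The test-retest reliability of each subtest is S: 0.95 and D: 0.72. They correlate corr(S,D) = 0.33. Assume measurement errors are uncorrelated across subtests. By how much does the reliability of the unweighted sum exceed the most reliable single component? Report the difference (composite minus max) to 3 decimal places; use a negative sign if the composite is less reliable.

Var(sum) = 2 + 0.66 = 2.66; true-score variance = 1.67 + 0.66 = 2.33; composite reliability = 0.8759.
Max component reliability = 0.9500.
Difference = 0.8759 − 0.9500 = -0.074.

-0.074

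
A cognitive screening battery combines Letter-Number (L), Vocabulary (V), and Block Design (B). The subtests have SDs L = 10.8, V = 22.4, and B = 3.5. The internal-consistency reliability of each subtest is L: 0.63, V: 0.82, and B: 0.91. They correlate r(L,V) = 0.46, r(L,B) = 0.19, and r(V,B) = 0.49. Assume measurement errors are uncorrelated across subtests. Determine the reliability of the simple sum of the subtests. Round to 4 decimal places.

0.8575

Var(L+V+B) = 10.8² + 22.4² + 3.5² + 2·[10.8·22.4·0.46 + 10.8·3.5·0.19 + 22.4·3.5·0.49] = 630.65 + 313.762 = 944.412.
Under uncorrelated errors the observed covariances equal the true-score covariances, so only the own-variance terms attenuate.
True-score variance = [10.8²·0.63 + 22.4²·0.82 + 3.5²·0.91] + 313.762 = 496.074 + 313.762 = 809.836.
Reliability = 809.836 / 944.412 = 0.8575.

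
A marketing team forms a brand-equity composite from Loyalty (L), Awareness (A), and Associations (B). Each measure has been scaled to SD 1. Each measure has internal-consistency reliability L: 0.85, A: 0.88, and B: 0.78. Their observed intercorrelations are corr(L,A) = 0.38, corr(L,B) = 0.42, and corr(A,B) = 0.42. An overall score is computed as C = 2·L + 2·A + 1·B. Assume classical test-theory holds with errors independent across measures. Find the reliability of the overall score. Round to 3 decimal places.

Var(C) = 2² + 2² + 1 + 2·[4·0.38 + 2·0.42 + 2·0.42] = 9 + 6.4 = 15.4.
Because errors are independent across components, Cov(Tᵢ,Tⱼ) = Cov(Xᵢ,Xⱼ); the off-diagonal part of the true-score variance is the same as above.
True-score variance = [2²·0.85 + 2²·0.88 + 0.78] + 6.4 = 7.7 + 6.4 = 14.1.
Reliability = 14.1 / 15.4 = 0.916.

0.916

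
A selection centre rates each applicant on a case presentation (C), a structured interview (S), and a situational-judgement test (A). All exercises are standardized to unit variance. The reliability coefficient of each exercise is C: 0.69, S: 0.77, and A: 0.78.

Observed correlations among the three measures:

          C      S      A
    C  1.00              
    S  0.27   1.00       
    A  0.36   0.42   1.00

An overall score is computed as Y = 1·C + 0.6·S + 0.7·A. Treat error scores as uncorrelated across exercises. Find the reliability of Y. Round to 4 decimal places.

0.8348

Var(Y) = 1 + 0.6² + 0.7² + 2·[0.6·0.27 + 0.7·0.36 + 0.42·0.42] = 1.85 + 1.1808 = 3.0308.
Because errors are independent across components, Cov(Tᵢ,Tⱼ) = Cov(Xᵢ,Xⱼ); the off-diagonal part of the true-score variance is the same as above.
True-score variance = [0.69 + 0.6²·0.77 + 0.7²·0.78] + 1.1808 = 1.3494 + 1.1808 = 2.5302.
Reliability = 2.5302 / 3.0308 = 0.8348.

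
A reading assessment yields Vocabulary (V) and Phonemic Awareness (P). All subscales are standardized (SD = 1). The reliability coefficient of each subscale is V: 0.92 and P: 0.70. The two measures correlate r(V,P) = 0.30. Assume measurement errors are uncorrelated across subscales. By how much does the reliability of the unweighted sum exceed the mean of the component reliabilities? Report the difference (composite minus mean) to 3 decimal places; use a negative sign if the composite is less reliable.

Var(sum) = 2 + 0.6 = 2.6; true-score variance = 1.62 + 0.6 = 2.22; composite reliability = 0.8538.
Mean component reliability = 0.8100.
Difference = 0.8538 − 0.8100 = 0.044.

0.044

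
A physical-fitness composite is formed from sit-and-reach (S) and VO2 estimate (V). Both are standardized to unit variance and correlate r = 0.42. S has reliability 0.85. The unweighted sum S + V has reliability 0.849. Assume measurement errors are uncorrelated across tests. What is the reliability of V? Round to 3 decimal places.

0.721

Var(S+V) = 2 + 2·0.42 = 2.840.
True-score variance = ρ_S + ρ_V + 2·0.42, so 0.849 = (0.85 + ρ_V + 0.84) / 2.840.
ρ_V = 0.849·2.840 − 0.85 − 0.84 = 0.721.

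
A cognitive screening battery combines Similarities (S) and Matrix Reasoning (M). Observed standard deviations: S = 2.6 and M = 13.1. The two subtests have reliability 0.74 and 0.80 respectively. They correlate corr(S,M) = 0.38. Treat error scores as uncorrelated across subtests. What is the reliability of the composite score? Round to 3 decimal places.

0.823

Var(S+M) = 2.6² + 13.1² + 2·[2.6·13.1·0.38] = 178.37 + 25.8856 = 204.256.
With uncorrelated errors the cross-covariances are all true-score covariance, so they carry over unchanged; only the diagonal terms shrink to ρᵢσᵢ².
True-score variance = [2.6²·0.74 + 13.1²·0.80] + 25.8856 = 142.29 + 25.8856 = 168.176.
Reliability = 168.176 / 204.256 = 0.823.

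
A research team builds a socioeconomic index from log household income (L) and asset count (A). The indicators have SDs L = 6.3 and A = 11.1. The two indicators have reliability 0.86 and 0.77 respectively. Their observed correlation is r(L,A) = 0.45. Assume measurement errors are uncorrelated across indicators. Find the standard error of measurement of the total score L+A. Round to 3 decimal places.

Var(total) = 162.9 + 62.937 = 225.837.
True-score variance = 129.005 + 62.937 = 191.942, so reliability = 0.8499.
Error variance = 225.837 − 191.942 = 33.8949; SEM = √33.8949 = 5.822.

5.822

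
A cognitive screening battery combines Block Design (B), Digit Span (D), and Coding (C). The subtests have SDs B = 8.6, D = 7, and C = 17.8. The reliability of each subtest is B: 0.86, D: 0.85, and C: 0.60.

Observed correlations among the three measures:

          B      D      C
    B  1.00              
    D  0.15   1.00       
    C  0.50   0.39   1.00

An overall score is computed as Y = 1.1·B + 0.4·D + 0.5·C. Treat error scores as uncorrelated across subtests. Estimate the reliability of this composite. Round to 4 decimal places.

0.8425

Var(Y) = 1.1²·8.6² + 0.4²·7² + 0.5²·17.8² + 2·[0.44·8.6·7·0.15 + 0.55·8.6·17.8·0.50 + 0.2·7·17.8·0.39] = 176.542 + 111.578 = 288.12.
With uncorrelated errors the cross-covariances are all true-score covariance, so they carry over unchanged; only the diagonal terms shrink to ρᵢσᵢ².
True-score variance = [1.1²·8.6²·0.86 + 0.4²·7²·0.85 + 0.5²·17.8²·0.60] + 111.578 = 131.153 + 111.578 = 242.731.
Reliability = 242.731 / 288.12 = 0.8425.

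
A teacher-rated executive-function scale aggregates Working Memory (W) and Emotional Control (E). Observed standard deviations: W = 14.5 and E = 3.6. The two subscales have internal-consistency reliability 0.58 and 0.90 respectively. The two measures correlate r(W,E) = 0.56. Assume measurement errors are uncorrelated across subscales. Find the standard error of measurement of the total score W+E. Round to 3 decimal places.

Var(total) = 223.21 + 58.464 = 281.674.
True-score variance = 133.609 + 58.464 = 192.073, so reliability = 0.6819.
Error variance = 281.674 − 192.073 = 89.601; SEM = √89.601 = 9.466.

9.466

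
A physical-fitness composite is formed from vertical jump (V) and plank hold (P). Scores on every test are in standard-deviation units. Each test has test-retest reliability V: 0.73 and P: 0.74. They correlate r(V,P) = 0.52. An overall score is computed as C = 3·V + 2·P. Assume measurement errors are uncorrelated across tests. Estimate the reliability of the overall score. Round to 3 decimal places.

Var(C) = 3² + 2² + 2·[6·0.52] = 13 + 6.24 = 19.24.
Under uncorrelated errors the observed covariances equal the true-score covariances, so only the own-variance terms attenuate.
True-score variance = [3²·0.73 + 2²·0.74] + 6.24 = 9.53 + 6.24 = 15.77.
Reliability = 15.77 / 19.24 = 0.820.

0.820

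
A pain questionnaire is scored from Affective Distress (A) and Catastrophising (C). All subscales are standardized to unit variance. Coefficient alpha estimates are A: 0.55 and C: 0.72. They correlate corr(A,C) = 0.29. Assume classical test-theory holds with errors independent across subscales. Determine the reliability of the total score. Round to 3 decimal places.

0.717

Var(A+C) = 2 + 2·[0.29] = 2 + 0.58 = 2.58.
Because errors are independent across components, Cov(Tᵢ,Tⱼ) = Cov(Xᵢ,Xⱼ); the off-diagonal part of the true-score variance is the same as above.
True-score variance = [0.55 + 0.72] + 0.58 = 1.27 + 0.58 = 1.85.
Reliability = 1.85 / 2.58 = 0.717.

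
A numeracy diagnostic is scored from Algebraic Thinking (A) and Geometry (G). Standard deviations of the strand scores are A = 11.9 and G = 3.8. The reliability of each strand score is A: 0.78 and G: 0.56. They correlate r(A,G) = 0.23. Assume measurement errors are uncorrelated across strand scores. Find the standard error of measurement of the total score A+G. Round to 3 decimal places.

Var(total) = 156.05 + 20.8012 = 176.851.
True-score variance = 118.542 + 20.8012 = 139.343, so reliability = 0.7879.
Error variance = 176.851 − 139.343 = 37.5078; SEM = √37.5078 = 6.124.

6.124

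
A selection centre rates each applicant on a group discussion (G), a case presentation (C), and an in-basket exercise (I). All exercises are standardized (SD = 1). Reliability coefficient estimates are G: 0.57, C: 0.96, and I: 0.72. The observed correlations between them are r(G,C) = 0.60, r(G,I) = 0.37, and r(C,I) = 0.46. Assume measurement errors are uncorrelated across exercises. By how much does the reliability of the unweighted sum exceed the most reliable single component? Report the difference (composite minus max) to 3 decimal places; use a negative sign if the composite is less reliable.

Var(sum) = 3 + 2.86 = 5.86; true-score variance = 2.25 + 2.86 = 5.11; composite reliability = 0.8720.
Max component reliability = 0.9600.
Difference = 0.8720 − 0.9600 = -0.088.

-0.088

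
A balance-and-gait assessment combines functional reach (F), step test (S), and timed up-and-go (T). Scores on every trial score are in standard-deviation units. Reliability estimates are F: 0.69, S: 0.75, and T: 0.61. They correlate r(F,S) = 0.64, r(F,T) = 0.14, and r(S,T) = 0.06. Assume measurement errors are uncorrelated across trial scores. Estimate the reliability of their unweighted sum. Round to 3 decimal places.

Var(F+S+T) = 3 + 2·[0.64 + 0.14 + 0.06] = 3 + 1.68 = 4.68.
Because errors are independent across components, Cov(Tᵢ,Tⱼ) = Cov(Xᵢ,Xⱼ); the off-diagonal part of the true-score variance is the same as above.
True-score variance = [0.69 + 0.75 + 0.61] + 1.68 = 2.05 + 1.68 = 3.73.
Reliability = 3.73 / 4.68 = 0.797.

0.797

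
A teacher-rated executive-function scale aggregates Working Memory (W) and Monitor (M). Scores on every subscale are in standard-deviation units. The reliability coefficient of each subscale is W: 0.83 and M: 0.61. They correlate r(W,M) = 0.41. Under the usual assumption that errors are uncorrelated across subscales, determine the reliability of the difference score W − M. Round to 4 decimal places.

0.5254

Var(W−M) = 1 + 1 − 2·0.41 = 2 − 0.82 = 1.18.
Under uncorrelated errors the observed covariances equal the true-score covariances, so only the own-variance terms attenuate.
True-score variance = [0.83 + 0.61] − 0.82 = 1.44 − 0.82 = 0.62.
Reliability = 0.62 / 1.18 = 0.5254.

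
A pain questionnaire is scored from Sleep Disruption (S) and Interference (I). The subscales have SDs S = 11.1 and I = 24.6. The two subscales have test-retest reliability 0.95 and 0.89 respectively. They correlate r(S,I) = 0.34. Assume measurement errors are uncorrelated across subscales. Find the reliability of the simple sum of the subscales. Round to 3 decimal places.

0.920

Var(S+I) = 11.1² + 24.6² + 2·[11.1·24.6·0.34] = 728.37 + 185.681 = 914.051.
Because errors are independent across components, Cov(Tᵢ,Tⱼ) = Cov(Xᵢ,Xⱼ); the off-diagonal part of the true-score variance is the same as above.
True-score variance = [11.1²·0.95 + 24.6²·0.89] + 185.681 = 655.642 + 185.681 = 841.323.
Reliability = 841.323 / 914.051 = 0.920.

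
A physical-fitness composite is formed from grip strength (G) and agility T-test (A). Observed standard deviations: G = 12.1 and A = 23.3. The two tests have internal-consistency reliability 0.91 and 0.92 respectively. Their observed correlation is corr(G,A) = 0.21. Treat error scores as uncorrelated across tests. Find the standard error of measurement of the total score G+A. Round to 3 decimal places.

Var(total) = 689.3 + 118.411 = 807.711.
True-score variance = 632.692 + 118.411 = 751.103, so reliability = 0.9299.
Error variance = 807.711 − 751.103 = 56.6081; SEM = √56.6081 = 7.524.

7.524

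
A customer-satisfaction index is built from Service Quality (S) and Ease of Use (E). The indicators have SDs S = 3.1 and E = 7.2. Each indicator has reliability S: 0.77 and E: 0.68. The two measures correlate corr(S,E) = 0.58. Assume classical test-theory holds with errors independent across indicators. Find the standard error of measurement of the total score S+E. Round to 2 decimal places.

Var(total) = 61.45 + 25.8912 = 87.3412.
True-score variance = 42.6509 + 25.8912 = 68.5421, so reliability = 0.7848.
Error variance = 87.3412 − 68.5421 = 18.7991; SEM = √18.7991 = 4.34.

4.34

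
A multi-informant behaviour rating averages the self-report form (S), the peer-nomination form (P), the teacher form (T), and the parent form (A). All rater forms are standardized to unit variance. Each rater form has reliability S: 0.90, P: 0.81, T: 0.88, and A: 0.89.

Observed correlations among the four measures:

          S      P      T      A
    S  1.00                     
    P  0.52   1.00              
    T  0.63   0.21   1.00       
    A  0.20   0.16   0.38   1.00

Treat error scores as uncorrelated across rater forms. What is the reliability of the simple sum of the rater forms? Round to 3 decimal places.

0.937

Var(S+P+T+A) = 4 + 2·[0.52 + 0.63 + 0.20 + 0.21 + 0.16 + 0.38] = 4 + 4.2 = 8.2.
Because errors are independent across components, Cov(Tᵢ,Tⱼ) = Cov(Xᵢ,Xⱼ); the off-diagonal part of the true-score variance is the same as above.
True-score variance = [0.90 + 0.81 + 0.88 + 0.89] + 4.2 = 3.48 + 4.2 = 7.68.
Reliability = 7.68 / 8.2 = 0.937.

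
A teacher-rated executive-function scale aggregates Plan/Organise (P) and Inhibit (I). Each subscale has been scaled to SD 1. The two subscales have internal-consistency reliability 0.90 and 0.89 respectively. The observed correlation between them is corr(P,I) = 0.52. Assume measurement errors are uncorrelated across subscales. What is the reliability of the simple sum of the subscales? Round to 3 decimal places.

0.931

Var(P+I) = 2 + 2·[0.52] = 2 + 1.04 = 3.04.
Under uncorrelated errors the observed covariances equal the true-score covariances, so only the own-variance terms attenuate.
True-score variance = [0.90 + 0.89] + 1.04 = 1.79 + 1.04 = 2.83.
Reliability = 2.83 / 3.04 = 0.931.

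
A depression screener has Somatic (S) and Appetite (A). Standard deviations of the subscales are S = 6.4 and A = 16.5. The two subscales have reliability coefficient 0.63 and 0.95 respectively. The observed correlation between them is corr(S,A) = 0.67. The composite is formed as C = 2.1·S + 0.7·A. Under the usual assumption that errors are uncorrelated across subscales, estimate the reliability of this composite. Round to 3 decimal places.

Var(C) = 2.1²·6.4² + 0.7²·16.5² + 2·[1.47·6.4·16.5·0.67] = 314.036 + 208.011 = 522.047.
With uncorrelated errors the cross-covariances are all true-score covariance, so they carry over unchanged; only the diagonal terms shrink to ρᵢσᵢ².
True-score variance = [2.1²·6.4²·0.63 + 0.7²·16.5²·0.95] + 208.011 = 240.532 + 208.011 = 448.542.
Reliability = 448.542 / 522.047 = 0.859.

0.859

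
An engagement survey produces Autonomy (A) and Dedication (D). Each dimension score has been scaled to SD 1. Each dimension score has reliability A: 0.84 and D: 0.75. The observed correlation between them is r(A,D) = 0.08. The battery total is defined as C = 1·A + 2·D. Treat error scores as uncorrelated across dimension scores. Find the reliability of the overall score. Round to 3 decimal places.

0.782

Var(C) = 1 + 2² + 2·[2·0.08] = 5 + 0.32 = 5.32.
With uncorrelated errors the cross-covariances are all true-score covariance, so they carry over unchanged; only the diagonal terms shrink to ρᵢσᵢ².
True-score variance = [0.84 + 2²·0.75] + 0.32 = 3.84 + 0.32 = 4.16.
Reliability = 4.16 / 5.32 = 0.782.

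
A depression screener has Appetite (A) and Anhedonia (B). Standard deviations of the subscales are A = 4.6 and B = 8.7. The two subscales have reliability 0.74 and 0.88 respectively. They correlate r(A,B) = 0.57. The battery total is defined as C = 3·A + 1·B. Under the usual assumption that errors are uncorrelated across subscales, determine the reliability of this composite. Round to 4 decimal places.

Var(C) = 3²·4.6² + 8.7² + 2·[3·4.6·8.7·0.57] = 266.13 + 136.868 = 402.998.
Because errors are independent across components, Cov(Tᵢ,Tⱼ) = Cov(Xᵢ,Xⱼ); the off-diagonal part of the true-score variance is the same as above.
True-score variance = [3²·4.6²·0.74 + 8.7²·0.88] + 136.868 = 207.533 + 136.868 = 344.401.
Reliability = 344.401 / 402.998 = 0.8546.

0.8546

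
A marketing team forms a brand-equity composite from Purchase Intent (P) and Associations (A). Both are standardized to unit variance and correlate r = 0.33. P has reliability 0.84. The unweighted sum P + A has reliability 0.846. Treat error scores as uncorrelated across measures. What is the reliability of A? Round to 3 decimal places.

Var(P+A) = 2 + 2·0.33 = 2.660.
True-score variance = ρ_P + ρ_A + 2·0.33, so 0.846 = (0.84 + ρ_A + 0.66) / 2.660.
ρ_A = 0.846·2.660 − 0.84 − 0.66 = 0.750.

0.750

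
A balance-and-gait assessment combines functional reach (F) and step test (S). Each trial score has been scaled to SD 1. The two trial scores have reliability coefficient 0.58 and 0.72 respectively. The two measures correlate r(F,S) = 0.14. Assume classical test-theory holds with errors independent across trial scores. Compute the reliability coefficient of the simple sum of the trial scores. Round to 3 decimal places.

Var(F+S) = 2 + 2·[0.14] = 2 + 0.28 = 2.28.
With uncorrelated errors the cross-covariances are all true-score covariance, so they carry over unchanged; only the diagonal terms shrink to ρᵢσᵢ².
True-score variance = [0.58 + 0.72] + 0.28 = 1.3 + 0.28 = 1.58.
Reliability = 1.58 / 2.28 = 0.693.

0.693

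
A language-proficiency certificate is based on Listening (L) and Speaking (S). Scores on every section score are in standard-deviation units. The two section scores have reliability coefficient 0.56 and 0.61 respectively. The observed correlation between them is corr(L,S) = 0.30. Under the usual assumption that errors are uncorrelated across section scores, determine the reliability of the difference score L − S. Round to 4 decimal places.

Var(L−S) = 1 + 1 − 2·0.30 = 2 − 0.6 = 1.4.
With uncorrelated errors the cross-covariances are all true-score covariance, so they carry over unchanged; only the diagonal terms shrink to ρᵢσᵢ².
True-score variance = [0.56 + 0.61] − 0.6 = 1.17 − 0.6 = 0.57.
Reliability = 0.57 / 1.4 = 0.4071.

0.4071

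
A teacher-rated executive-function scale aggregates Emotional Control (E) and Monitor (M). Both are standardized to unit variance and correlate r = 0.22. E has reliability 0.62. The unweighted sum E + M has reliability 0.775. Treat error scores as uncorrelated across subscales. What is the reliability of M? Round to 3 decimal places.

Var(E+M) = 2 + 2·0.22 = 2.440.
True-score variance = ρ_E + ρ_M + 2·0.22, so 0.775 = (0.62 + ρ_M + 0.44) / 2.440.
ρ_M = 0.775·2.440 − 0.62 − 0.44 = 0.831.

0.831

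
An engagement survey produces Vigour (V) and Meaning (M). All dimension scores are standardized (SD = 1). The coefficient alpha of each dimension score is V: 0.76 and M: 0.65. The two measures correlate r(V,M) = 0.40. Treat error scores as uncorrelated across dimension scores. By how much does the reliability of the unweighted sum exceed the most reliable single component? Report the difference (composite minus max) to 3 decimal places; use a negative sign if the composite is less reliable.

Var(sum) = 2 + 0.8 = 2.8; true-score variance = 1.41 + 0.8 = 2.21; composite reliability = 0.7893.
Max component reliability = 0.7600.
Difference = 0.7893 − 0.7600 = 0.029.

0.029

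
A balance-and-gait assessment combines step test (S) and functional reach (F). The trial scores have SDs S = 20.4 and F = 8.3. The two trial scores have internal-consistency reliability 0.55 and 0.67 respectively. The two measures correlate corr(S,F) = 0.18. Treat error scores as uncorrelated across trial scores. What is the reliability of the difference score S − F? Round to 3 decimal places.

Var(S−F) = 20.4² + 8.3² − 2·20.4·8.3·0.18 = 485.05 − 60.9552 = 424.095.
Under uncorrelated errors the observed covariances equal the true-score covariances, so only the own-variance terms attenuate.
True-score variance = [20.4²·0.55 + 8.3²·0.67] − 60.9552 = 275.044 − 60.9552 = 214.089.
Reliability = 214.089 / 424.095 = 0.505.

0.505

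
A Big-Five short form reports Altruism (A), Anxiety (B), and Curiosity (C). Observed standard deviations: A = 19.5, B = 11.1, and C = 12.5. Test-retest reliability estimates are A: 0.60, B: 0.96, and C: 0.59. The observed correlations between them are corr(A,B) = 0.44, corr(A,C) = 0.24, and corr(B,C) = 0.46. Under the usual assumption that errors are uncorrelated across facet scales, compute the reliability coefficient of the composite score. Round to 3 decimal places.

0.798

Var(A+B+C) = 19.5² + 11.1² + 12.5² + 2·[19.5·11.1·0.44 + 19.5·12.5·0.24 + 11.1·12.5·0.46] = 659.71 + 435.126 = 1094.84.
With uncorrelated errors the cross-covariances are all true-score covariance, so they carry over unchanged; only the diagonal terms shrink to ρᵢσᵢ².
True-score variance = [19.5²·0.60 + 11.1²·0.96 + 12.5²·0.59] + 435.126 = 438.619 + 435.126 = 873.745.
Reliability = 873.745 / 1094.84 = 0.798.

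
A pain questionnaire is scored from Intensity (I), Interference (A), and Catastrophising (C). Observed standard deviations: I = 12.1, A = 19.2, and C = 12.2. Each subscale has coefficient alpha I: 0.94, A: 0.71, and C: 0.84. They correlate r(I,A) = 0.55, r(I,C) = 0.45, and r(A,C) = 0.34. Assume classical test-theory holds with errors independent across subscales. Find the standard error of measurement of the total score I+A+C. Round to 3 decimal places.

Var(total) = 663.89 + 547.693 = 1211.58.
True-score variance = 524.385 + 547.693 = 1072.08, so reliability = 0.8849.
Error variance = 1211.58 − 1072.08 = 139.505; SEM = √139.505 = 11.811.

11.811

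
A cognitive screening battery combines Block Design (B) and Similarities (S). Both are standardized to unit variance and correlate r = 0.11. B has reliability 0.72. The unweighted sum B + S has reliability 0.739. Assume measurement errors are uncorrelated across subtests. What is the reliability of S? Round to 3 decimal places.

Var(B+S) = 2 + 2·0.11 = 2.220.
True-score variance = ρ_B + ρ_S + 2·0.11, so 0.739 = (0.72 + ρ_S + 0.22) / 2.220.
ρ_S = 0.739·2.220 − 0.72 − 0.22 = 0.701.

0.701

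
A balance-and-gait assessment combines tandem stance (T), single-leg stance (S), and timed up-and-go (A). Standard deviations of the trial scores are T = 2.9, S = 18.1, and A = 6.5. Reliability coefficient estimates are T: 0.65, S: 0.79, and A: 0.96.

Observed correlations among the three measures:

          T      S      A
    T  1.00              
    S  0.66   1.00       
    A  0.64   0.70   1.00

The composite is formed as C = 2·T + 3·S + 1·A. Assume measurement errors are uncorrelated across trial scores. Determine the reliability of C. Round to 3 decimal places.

Var(C) = 2²·2.9² + 3²·18.1² + 6.5² + 2·[6·2.9·18.1·0.66 + 2·2.9·6.5·0.64 + 3·18.1·6.5·0.70] = 3024.38 + 958.107 = 3982.49.
Under uncorrelated errors the observed covariances equal the true-score covariances, so only the own-variance terms attenuate.
True-score variance = [2²·2.9²·0.65 + 3²·18.1²·0.79 + 6.5²·0.96] + 958.107 = 2391.73 + 958.107 = 3349.84.
Reliability = 3349.84 / 3982.49 = 0.841.

0.841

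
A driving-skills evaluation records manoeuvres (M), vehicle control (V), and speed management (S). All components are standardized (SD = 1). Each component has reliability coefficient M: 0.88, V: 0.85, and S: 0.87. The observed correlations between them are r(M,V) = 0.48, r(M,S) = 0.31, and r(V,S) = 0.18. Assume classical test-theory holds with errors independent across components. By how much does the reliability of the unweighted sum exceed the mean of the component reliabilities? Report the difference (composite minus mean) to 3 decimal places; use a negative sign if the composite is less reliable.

Var(sum) = 3 + 1.94 = 4.94; true-score variance = 2.6 + 1.94 = 4.54; composite reliability = 0.9190.
Mean component reliability = 0.8667.
Difference = 0.9190 − 0.8667 = 0.052.

0.052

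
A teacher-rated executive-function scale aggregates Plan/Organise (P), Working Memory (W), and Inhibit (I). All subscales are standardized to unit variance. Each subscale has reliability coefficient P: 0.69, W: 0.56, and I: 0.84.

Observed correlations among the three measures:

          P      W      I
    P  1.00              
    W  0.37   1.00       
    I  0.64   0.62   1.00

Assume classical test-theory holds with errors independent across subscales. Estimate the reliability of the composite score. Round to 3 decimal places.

Var(P+W+I) = 3 + 2·[0.37 + 0.64 + 0.62] = 3 + 3.26 = 6.26.
Under uncorrelated errors the observed covariances equal the true-score covariances, so only the own-variance terms attenuate.
True-score variance = [0.69 + 0.56 + 0.84] + 3.26 = 2.09 + 3.26 = 5.35.
Reliability = 5.35 / 6.26 = 0.855.

0.855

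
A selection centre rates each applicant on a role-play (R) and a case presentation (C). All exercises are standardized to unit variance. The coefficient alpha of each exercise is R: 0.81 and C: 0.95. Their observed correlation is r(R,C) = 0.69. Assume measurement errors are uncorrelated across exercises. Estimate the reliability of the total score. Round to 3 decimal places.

0.929

Var(R+C) = 2 + 2·[0.69] = 2 + 1.38 = 3.38.
Because errors are independent across components, Cov(Tᵢ,Tⱼ) = Cov(Xᵢ,Xⱼ); the off-diagonal part of the true-score variance is the same as above.
True-score variance = [0.81 + 0.95] + 1.38 = 1.76 + 1.38 = 3.14.
Reliability = 3.14 / 3.38 = 0.929.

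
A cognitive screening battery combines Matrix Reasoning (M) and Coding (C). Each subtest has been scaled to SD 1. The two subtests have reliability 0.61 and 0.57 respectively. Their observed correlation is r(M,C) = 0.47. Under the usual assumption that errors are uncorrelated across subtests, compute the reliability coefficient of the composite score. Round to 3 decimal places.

Var(M+C) = 2 + 2·[0.47] = 2 + 0.94 = 2.94.
With uncorrelated errors the cross-covariances are all true-score covariance, so they carry over unchanged; only the diagonal terms shrink to ρᵢσᵢ².
True-score variance = [0.61 + 0.57] + 0.94 = 1.18 + 0.94 = 2.12.
Reliability = 2.12 / 2.94 = 0.721.

0.721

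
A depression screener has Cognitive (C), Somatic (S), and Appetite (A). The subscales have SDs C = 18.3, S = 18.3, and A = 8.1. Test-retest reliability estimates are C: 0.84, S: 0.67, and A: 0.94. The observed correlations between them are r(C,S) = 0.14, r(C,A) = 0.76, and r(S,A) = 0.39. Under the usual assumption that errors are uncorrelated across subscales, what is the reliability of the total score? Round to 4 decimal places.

0.8564

Var(C+S+A) = 18.3² + 18.3² + 8.1² + 2·[18.3·18.3·0.14 + 18.3·8.1·0.76 + 18.3·8.1·0.39] = 735.39 + 434.698 = 1170.09.
With uncorrelated errors the cross-covariances are all true-score covariance, so they carry over unchanged; only the diagonal terms shrink to ρᵢσᵢ².
True-score variance = [18.3²·0.84 + 18.3²·0.67 + 8.1²·0.94] + 434.698 = 567.357 + 434.698 = 1002.06.
Reliability = 1002.06 / 1170.09 = 0.8564.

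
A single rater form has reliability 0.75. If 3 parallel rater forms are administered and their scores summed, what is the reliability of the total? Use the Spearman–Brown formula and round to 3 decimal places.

0.900

ρ_k = kρ / (1 + (k−1)ρ) = 3·0.75 / (1 + 2·0.75) = 2.250 / 2.500 = 0.900.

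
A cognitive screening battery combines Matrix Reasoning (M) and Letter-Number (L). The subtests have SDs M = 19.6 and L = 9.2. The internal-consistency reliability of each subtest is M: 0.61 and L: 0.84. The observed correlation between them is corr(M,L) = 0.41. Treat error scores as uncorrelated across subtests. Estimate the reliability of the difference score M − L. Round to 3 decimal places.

Var(M−L) = 19.6² + 9.2² − 2·19.6·9.2·0.41 = 468.8 − 147.862 = 320.938.
Because errors are independent across components, Cov(Tᵢ,Tⱼ) = Cov(Xᵢ,Xⱼ); the off-diagonal part of the true-score variance is the same as above.
True-score variance = [19.6²·0.61 + 9.2²·0.84] − 147.862 = 305.435 − 147.862 = 157.573.
Reliability = 157.573 / 320.938 = 0.491.

0.491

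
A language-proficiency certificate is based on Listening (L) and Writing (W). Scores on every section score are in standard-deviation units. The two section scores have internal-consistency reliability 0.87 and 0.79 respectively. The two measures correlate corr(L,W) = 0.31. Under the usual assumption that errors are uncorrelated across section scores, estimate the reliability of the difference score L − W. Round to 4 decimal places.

0.7536

Var(L−W) = 1 + 1 − 2·0.31 = 2 − 0.62 = 1.38.
Under uncorrelated errors the observed covariances equal the true-score covariances, so only the own-variance terms attenuate.
True-score variance = [0.87 + 0.79] − 0.62 = 1.66 − 0.62 = 1.04.
Reliability = 1.04 / 1.38 = 0.7536.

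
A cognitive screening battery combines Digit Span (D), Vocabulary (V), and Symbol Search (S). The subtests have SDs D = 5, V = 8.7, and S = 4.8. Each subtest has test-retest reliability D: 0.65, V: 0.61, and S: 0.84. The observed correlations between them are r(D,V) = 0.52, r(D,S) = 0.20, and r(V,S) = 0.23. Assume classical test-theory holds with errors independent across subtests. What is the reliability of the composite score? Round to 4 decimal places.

Var(D+V+S) = 5² + 8.7² + 4.8² + 2·[5·8.7·0.52 + 5·4.8·0.20 + 8.7·4.8·0.23] = 123.73 + 74.0496 = 197.78.
Under uncorrelated errors the observed covariances equal the true-score covariances, so only the own-variance terms attenuate.
True-score variance = [5²·0.65 + 8.7²·0.61 + 4.8²·0.84] + 74.0496 = 81.7745 + 74.0496 = 155.824.
Reliability = 155.824 / 197.78 = 0.7879.

0.7879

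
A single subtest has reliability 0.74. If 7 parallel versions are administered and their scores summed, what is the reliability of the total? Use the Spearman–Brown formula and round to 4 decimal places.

ρ_k = kρ / (1 + (k−1)ρ) = 7·0.74 / (1 + 6·0.74) = 5.180 / 5.440 = 0.9522.

0.9522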